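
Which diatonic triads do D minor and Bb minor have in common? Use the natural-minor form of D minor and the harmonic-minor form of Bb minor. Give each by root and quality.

F

Triads in D minor (natural minor): D minor (i), E diminished (ii°), F major (III), G minor (iv), A minor (v), Bb major (VI), C major (VII).
Triads in Bb minor (harmonic minor): Bb minor (i), C diminished (ii°), Db augmented (III+), Eb minor (iv), F major (V), Gb major (VI), A diminished (vii°).
Shared triads with their functions: F major (III in D minor, V in Bb minor).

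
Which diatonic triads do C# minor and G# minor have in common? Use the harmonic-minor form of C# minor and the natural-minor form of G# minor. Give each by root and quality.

Triads in C# minor (harmonic minor): C# minor (i), D# diminished (ii°), E augmented (III+), F# minor (iv), G# major (V), A major (VI), B# diminished (vii°).
Triads in G# minor (natural minor): G# minor (i), A# diminished (ii°), B major (III), C# minor (iv), D# minor (v), E major (VI), F# major (VII).
Shared triads with their functions: C# minor (i in C# minor, iv in G# minor).

C#m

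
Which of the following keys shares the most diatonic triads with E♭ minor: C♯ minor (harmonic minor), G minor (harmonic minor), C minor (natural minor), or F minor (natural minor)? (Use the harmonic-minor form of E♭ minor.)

Triads of E♭ minor (harmonic minor): E♭ minor (i), F diminished (ii°), G♭ augmented (III+), A♭ minor (iv), B♭ major (V), C♭ major (VI), D diminished (vii°).
C♯ minor (harmonic minor) shares 0: none.
G minor (harmonic minor) shares 0: none.
C minor (natural minor) shares 2: B♭, Ddim.
F minor (natural minor) shares 0: none.
The most common triads (2) are shared with C minor.

C minor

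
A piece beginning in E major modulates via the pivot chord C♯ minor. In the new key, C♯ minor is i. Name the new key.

C♯ minor

The numeral i denotes a minor triad on scale degree 1. With C♯ on degree 1, the tonic of the new key is C♯.
Degree 1 carries a minor triad in minor keys, so the destination is C♯ minor.
Check: the diatonic triads of C♯ minor (natural minor) are C♯m (i), D♯dim (ii°), E (III), F♯m (iv), G♯m (v), A (VI), B (VII) — C♯ minor is indeed i.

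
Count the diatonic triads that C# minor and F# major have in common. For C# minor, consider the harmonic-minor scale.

0

Diatonic triads of C# minor (harmonic minor): C#m (i), D#dim (ii°), Eaug (III+), F#m (iv), G# (V), A (VI), B#dim (vii°).
Diatonic triads of F# major: F# (I), G#m (ii), A#m (iii), B (IV), C# (V), D#m (vi), E#dim (vii°).
No triad has the same root and quality in both keys.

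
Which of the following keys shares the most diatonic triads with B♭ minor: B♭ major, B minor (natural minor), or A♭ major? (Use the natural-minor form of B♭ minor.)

A♭ major

Triads of B♭ minor (natural minor): B♭m (i), Cdim (ii°), D♭ (III), E♭m (iv), Fm (v), G♭ (VI), A♭ (VII).
B♭ major shares 0: none.
B minor (natural minor) shares 0: none.
A♭ major shares 4: B♭m, D♭, Fm, A♭.
The most common triads (4) are shared with A♭ major.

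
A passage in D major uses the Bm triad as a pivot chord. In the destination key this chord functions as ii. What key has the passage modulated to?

The numeral ii denotes a minor triad on scale degree 2. With B on degree 2, the tonic of the new key is A.
Degree 2 carries a minor triad in major keys, so the destination is A major.
Check: the diatonic triads of A major are A (I), Bm (ii), C#m (iii), D (IV), E (V), F#m (vi), G#dim (vii°) — Bm is indeed ii.

A major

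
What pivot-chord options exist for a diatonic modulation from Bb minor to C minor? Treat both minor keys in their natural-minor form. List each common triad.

Triads in Bb minor (natural minor): Bbm (i), Cdim (ii°), Db (III), Ebm (iv), Fm (v), Gb (VI), Ab (VII).
Triads in C minor (natural minor): Cm (i), Ddim (ii°), Eb (III), Fm (iv), Gm (v), Ab (VI), Bb (VII).
Shared triads with their functions: Fm (v in Bb minor, iv in C minor); Ab (VII in Bb minor, VI in C minor).

Fm, Ab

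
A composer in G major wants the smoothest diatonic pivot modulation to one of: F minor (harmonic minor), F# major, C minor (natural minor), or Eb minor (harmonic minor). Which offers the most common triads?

Triads of G major: G major (I), A minor (ii), B minor (iii), C major (IV), D major (V), E minor (vi), F# diminished (vii°).
F minor (harmonic minor) shares 1: C.
F# major shares 0: none.
C minor (natural minor) shares 0: none.
Eb minor (harmonic minor) shares 0: none.
The most common triads (1) are shared with F minor.

F minor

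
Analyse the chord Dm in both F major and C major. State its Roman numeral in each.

vi in F major; ii in C major

The scale of F major is F G A Bb C D E; D is degree 6, and the triad built there (D-F-A) is minor, so it is vi.
The scale of C major is C D E F G A B; D is degree 2, and the triad built there (D-F-A) is minor, so it is ii.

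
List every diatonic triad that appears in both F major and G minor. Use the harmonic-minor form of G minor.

Triads in F major: F (I), Gm (ii), Am (iii), Bb (IV), C (V), Dm (vi), Edim (vii°).
Triads in G minor (harmonic minor): Gm (i), Adim (ii°), Bbaug (III+), Cm (iv), D (V), Eb (VI), F#dim (vii°).
Shared triads with their functions: Gm (ii in F major, i in G minor).

Gm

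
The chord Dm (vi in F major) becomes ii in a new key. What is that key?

C major

The numeral ii denotes a minor triad on scale degree 2. With D on degree 2, the tonic of the new key is C.
Degree 2 carries a minor triad in major keys, so the destination is C major.
Check: the diatonic triads of C major are C (I), Dm (ii), Em (iii), F (IV), G (V), Am (vi), Bdim (vii°) — Dm is indeed ii.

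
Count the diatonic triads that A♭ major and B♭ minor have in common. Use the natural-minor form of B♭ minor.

4

Diatonic triads of A♭ major: A♭ (I), B♭m (ii), Cm (iii), D♭ (IV), E♭ (V), Fm (vi), Gdim (vii°).
Diatonic triads of B♭ minor (natural minor): B♭m (i), Cdim (ii°), D♭ (III), E♭m (iv), Fm (v), G♭ (VI), A♭ (VII).
Matching root and quality in both lists: A♭, B♭m, D♭, Fm.
That gives 4 common triads.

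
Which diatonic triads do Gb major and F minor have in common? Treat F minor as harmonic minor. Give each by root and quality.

Triads in Gb major: Gb major (I), Ab minor (ii), Bb minor (iii), Cb major (IV), Db major (V), Eb minor (vi), F diminished (vii°).
Triads in F minor (harmonic minor): F minor (i), G diminished (ii°), Ab augmented (III+), Bb minor (iv), C major (V), Db major (VI), E diminished (vii°).
Shared triads with their functions: Bb minor (iii in Gb major, iv in F minor); Db major (V in Gb major, VI in F minor).

Bbm, Db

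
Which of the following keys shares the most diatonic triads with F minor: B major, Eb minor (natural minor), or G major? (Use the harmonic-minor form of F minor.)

Triads of F minor (harmonic minor): Fm (i), Gdim (ii°), Abaug (III+), Bbm (iv), C (V), Db (VI), Edim (vii°).
B major shares 0: none.
Eb minor (natural minor) shares 2: Bbm, Db.
G major shares 1: C.
The most common triads (2) are shared with Eb minor.

Eb minor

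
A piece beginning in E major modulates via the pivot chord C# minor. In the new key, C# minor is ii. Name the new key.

B major

The numeral ii denotes a minor triad on scale degree 2. With C# on degree 2, the tonic of the new key is B.
Degree 2 carries a minor triad in major keys, so the destination is B major.
Check: the diatonic triads of B major are B (I), C#m (ii), D#m (iii), E (IV), F# (V), G#m (vi), A#dim (vii°) — C# minor is indeed ii.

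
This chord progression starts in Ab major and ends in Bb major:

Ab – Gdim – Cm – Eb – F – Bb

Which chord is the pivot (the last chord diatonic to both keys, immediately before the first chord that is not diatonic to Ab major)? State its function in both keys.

Chords diatonic to Ab major: Ab, Bbm, Cm, Db, Eb, Fm, Gdim.
Reading the progression, the first chord not in that set is F, so the modulation leaves Ab major there.
The chord immediately before F is Eb, which is diatonic to both keys: V in Ab major and IV in Bb major.

Eb — V in Ab major, IV in Bb major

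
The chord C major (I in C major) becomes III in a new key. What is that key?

A minor

The numeral III denotes a major triad on scale degree 3. With C on degree 3, the tonic of the new key is A.
Degree 3 carries a major triad in natural-minor keys, so the destination is A minor.
Check: the diatonic triads of A minor (natural minor) are Am (i), Bdim (ii°), C (III), Dm (iv), Em (v), F (VI), G (VII) — C major is indeed III.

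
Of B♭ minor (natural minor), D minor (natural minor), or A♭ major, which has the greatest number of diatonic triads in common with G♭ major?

Triads of G♭ major: G♭ (I), A♭m (ii), B♭m (iii), C♭ (IV), D♭ (V), E♭m (vi), Fdim (vii°).
B♭ minor (natural minor) shares 4: G♭, B♭m, D♭, E♭m.
D minor (natural minor) shares 0: none.
A♭ major shares 2: B♭m, D♭.
The most common triads (4) are shared with B♭ minor.

B♭ minor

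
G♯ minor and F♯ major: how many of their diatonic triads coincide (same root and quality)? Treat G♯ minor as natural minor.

Diatonic triads of G♯ minor (natural minor): G♯ minor (i), A♯ diminished (ii°), B major (III), C♯ minor (iv), D♯ minor (v), E major (VI), F♯ major (VII).
Diatonic triads of F♯ major: F♯ major (I), G♯ minor (ii), A♯ minor (iii), B major (IV), C♯ major (V), D♯ minor (vi), E♯ diminished (vii°).
Matching root and quality in both lists: G♯ minor, B major, D♯ minor, F♯ major.
That gives 4 common triads.

4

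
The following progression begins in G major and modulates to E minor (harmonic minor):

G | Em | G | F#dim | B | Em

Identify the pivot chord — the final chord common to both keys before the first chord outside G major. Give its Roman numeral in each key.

Chords diatonic to G major: G, Am, Bm, C, D, Em, F#dim.
Reading the progression, the first chord not in that set is B, so the modulation leaves G major there.
The chord immediately before B is F#dim, which is diatonic to both keys: vii° in G major and ii° in E minor.

F#dim — vii° in G major, ii° in E minor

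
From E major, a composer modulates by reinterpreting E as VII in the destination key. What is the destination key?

F♯ minor

The numeral VII denotes a major triad on scale degree 7. With E on degree 7, the tonic of the new key is F♯.
Degree 7 carries a major triad in natural-minor keys, so the destination is F♯ minor.
Check: the diatonic triads of F♯ minor (natural minor) are F♯m (i), G♯dim (ii°), A (III), Bm (iv), C♯m (v), D (VI), E (VII) — E is indeed VII.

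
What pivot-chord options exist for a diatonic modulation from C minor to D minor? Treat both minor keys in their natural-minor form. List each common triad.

Triads in C minor (natural minor): Cm (i), Ddim (ii°), E♭ (III), Fm (iv), Gm (v), A♭ (VI), B♭ (VII).
Triads in D minor (natural minor): Dm (i), Edim (ii°), F (III), Gm (iv), Am (v), B♭ (VI), C (VII).
Shared triads with their functions: Gm (v in C minor, iv in D minor); B♭ (VII in C minor, VI in D minor).

Gm, B♭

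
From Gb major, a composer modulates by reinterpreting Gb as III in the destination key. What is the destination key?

Eb minor

The numeral III denotes a major triad on scale degree 3. With Gb on degree 3, the tonic of the new key is Eb.
Degree 3 carries a major triad in natural-minor keys, so the destination is Eb minor.
Check: the diatonic triads of Eb minor (natural minor) are Ebm (i), Fdim (ii°), Gb (III), Abm (iv), Bbm (v), Cb (VI), Db (VII) — Gb is indeed III.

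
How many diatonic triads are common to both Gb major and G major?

0

Diatonic triads of Gb major: Gb (I), Abm (ii), Bbm (iii), Cb (IV), Db (V), Ebm (vi), Fdim (vii°).
Diatonic triads of G major: G (I), Am (ii), Bm (iii), C (IV), D (V), Em (vi), F#dim (vii°).
No triad has the same root and quality in both keys.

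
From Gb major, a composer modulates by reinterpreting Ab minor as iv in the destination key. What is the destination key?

Eb minor

The numeral iv denotes a minor triad on scale degree 4. With Ab on degree 4, the tonic of the new key is Eb.
Degree 4 carries a minor triad in minor keys, so the destination is Eb minor.
Check: the diatonic triads of Eb minor (natural minor) are Ebm (i), Fdim (ii°), Gb (III), Abm (iv), Bbm (v), Cb (VI), Db (VII) — Ab minor is indeed iv.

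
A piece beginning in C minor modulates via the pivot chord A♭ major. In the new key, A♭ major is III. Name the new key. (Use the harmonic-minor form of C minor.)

The numeral III denotes a major triad on scale degree 3. With A♭ on degree 3, the tonic of the new key is F.
Degree 3 carries a major triad in natural-minor keys, so the destination is F minor.
Check: the diatonic triads of F minor (natural minor) are Fm (i), Gdim (ii°), A♭ (III), B♭m (iv), Cm (v), D♭ (VI), E♭ (VII) — A♭ major is indeed III.

F minor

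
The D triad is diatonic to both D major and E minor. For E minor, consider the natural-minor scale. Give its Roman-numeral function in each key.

I in D major; VII in E minor

The scale of D major is D E F# G A B C#; D is degree 1, and the triad built there (D-F#-A) is major, so it is I.
The scale of E minor (natural minor) is E F# G A B C D; D is degree 7, and the triad built there (D-F#-A) is major, so it is VII.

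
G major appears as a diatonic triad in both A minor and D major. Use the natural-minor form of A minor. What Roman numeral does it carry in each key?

The scale of A minor (natural minor) is A B C D E F G; G is degree 7, and the triad built there (G-B-D) is major, so it is VII.
The scale of D major is D E F# G A B C#; G is degree 4, and the triad built there (G-B-D) is major, so it is IV.

VII in A minor; IV in D major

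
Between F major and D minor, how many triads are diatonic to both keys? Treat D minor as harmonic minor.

4

Diatonic triads of F major: F (I), Gm (ii), Am (iii), B♭ (IV), C (V), Dm (vi), Edim (vii°).
Diatonic triads of D minor (harmonic minor): Dm (i), Edim (ii°), Faug (III+), Gm (iv), A (V), B♭ (VI), C♯dim (vii°).
Matching root and quality in both lists: Gm, B♭, Dm, Edim.
That gives 4 common triads.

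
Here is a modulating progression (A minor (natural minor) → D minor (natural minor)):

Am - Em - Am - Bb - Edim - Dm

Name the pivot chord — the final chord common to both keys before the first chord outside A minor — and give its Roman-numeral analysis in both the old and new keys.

Am — i in A minor, v in D minor

Chords diatonic to A minor: Am, Bdim, C, Dm, Em, F, G.
Reading the progression, the first chord not in that set is Bb, so the modulation leaves A minor there.
The chord immediately before Bb is Am, which is diatonic to both keys: i in A minor and v in D minor.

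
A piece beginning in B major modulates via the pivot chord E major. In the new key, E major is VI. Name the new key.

G# minor

The numeral VI denotes a major triad on scale degree 6. With E on degree 6, the tonic of the new key is G#.
Degree 6 carries a major triad in minor keys, so the destination is G# minor.
Check: the diatonic triads of G# minor (natural minor) are G#m (i), A#dim (ii°), B (III), C#m (iv), D#m (v), E (VI), F# (VII) — E major is indeed VI.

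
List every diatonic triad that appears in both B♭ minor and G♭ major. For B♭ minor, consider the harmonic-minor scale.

B♭m, E♭m, G♭

Triads in B♭ minor (harmonic minor): B♭ minor (i), C diminished (ii°), D♭ augmented (III+), E♭ minor (iv), F major (V), G♭ major (VI), A diminished (vii°).
Triads in G♭ major: G♭ major (I), A♭ minor (ii), B♭ minor (iii), C♭ major (IV), D♭ major (V), E♭ minor (vi), F diminished (vii°).
Shared triads with their functions: B♭ minor (i in B♭ minor, iii in G♭ major); E♭ minor (iv in B♭ minor, vi in G♭ major); G♭ major (VI in B♭ minor, I in G♭ major).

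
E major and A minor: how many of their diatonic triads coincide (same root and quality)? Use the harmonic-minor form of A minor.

Diatonic triads of E major: E major (I), F# minor (ii), G# minor (iii), A major (IV), B major (V), C# minor (vi), D# diminished (vii°).
Diatonic triads of A minor (harmonic minor): A minor (i), B diminished (ii°), C augmented (III+), D minor (iv), E major (V), F major (VI), G# diminished (vii°).
Matching root and quality in both lists: E major.
That gives 1 common triad.

1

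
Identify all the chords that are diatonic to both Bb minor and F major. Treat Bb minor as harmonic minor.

Triads in Bb minor (harmonic minor): Bb minor (i), C diminished (ii°), Db augmented (III+), Eb minor (iv), F major (V), Gb major (VI), A diminished (vii°).
Triads in F major: F major (I), G minor (ii), A minor (iii), Bb major (IV), C major (V), D minor (vi), E diminished (vii°).
Shared triads with their functions: F major (V in Bb minor, I in F major).

F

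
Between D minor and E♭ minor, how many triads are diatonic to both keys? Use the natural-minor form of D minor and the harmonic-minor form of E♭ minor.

Diatonic triads of D minor (natural minor): D minor (i), E diminished (ii°), F major (III), G minor (iv), A minor (v), B♭ major (VI), C major (VII).
Diatonic triads of E♭ minor (harmonic minor): E♭ minor (i), F diminished (ii°), G♭ augmented (III+), A♭ minor (iv), B♭ major (V), C♭ major (VI), D diminished (vii°).
Matching root and quality in both lists: B♭ major.
That gives 1 common triad.

1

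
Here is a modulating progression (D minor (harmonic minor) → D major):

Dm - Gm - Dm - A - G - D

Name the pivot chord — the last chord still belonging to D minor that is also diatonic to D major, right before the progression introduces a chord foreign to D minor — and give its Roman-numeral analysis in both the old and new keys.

Chords diatonic to D minor: Dm, Edim, Faug, Gm, A, B♭, C♯dim.
Reading the progression, the first chord not in that set is G, so the modulation leaves D minor there.
The chord immediately before G is A, which is diatonic to both keys: V in D minor and V in D major.

A — V in D minor, V in D major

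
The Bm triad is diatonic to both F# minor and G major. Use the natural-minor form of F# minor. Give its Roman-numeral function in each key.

iv in F# minor; iii in G major

The scale of F# minor (natural minor) is F# G# A B C# D E; B is degree 4, and the triad built there (B-D-F#) is minor, so it is iv.
The scale of G major is G A B C D E F#; B is degree 3, and the triad built there (B-D-F#) is minor, so it is iii.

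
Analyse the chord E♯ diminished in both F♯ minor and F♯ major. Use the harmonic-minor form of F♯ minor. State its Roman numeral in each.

vii° in F♯ minor; vii° in F♯ major

The scale of F♯ minor (harmonic minor) is F♯ G♯ A B C♯ D E♯; E♯ is degree 7, and the triad built there (E♯-G♯-B) is diminished, so it is vii°.
The scale of F♯ major is F♯ G♯ A♯ B C♯ D♯ E♯; E♯ is degree 7, and the triad built there (E♯-G♯-B) is diminished, so it is vii°.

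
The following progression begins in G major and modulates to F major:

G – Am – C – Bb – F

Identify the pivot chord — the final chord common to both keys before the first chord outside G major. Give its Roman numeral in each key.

Chords diatonic to G major: G, Am, Bm, C, D, Em, F#dim.
Reading the progression, the first chord not in that set is Bb, so the modulation leaves G major there.
The chord immediately before Bb is C, which is diatonic to both keys: IV in G major and V in F major.

C — IV in G major, V in F major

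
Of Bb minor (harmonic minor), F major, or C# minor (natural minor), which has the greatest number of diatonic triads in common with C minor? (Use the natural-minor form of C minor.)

Triads of C minor (natural minor): C minor (i), D diminished (ii°), Eb major (III), F minor (iv), G minor (v), Ab major (VI), Bb major (VII).
Bb minor (harmonic minor) shares 0: none.
F major shares 2: Gm, Bb.
C# minor (natural minor) shares 0: none.
The most common triads (2) are shared with F major.

F major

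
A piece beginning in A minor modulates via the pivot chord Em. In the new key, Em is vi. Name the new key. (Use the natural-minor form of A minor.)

G major

The numeral vi denotes a minor triad on scale degree 6. With E on degree 6, the tonic of the new key is G.
Degree 6 carries a minor triad in major keys, so the destination is G major.
Check: the diatonic triads of G major are G (I), Am (ii), Bm (iii), C (IV), D (V), Em (vi), F#dim (vii°) — Em is indeed vi.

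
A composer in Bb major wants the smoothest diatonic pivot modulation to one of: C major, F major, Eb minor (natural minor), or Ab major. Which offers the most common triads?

F major

Triads of Bb major: Bb major (I), C minor (ii), D minor (iii), Eb major (IV), F major (V), G minor (vi), A diminished (vii°).
C major shares 2: Dm, F.
F major shares 4: Bb, Dm, F, Gm.
Eb minor (natural minor) shares 0: none.
Ab major shares 2: Cm, Eb.
The most common triads (4) are shared with F major.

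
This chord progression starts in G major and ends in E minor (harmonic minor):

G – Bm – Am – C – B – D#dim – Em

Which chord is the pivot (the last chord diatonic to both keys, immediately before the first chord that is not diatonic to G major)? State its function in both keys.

C — IV in G major, VI in E minor

Chords diatonic to G major: G, Am, Bm, C, D, Em, F#dim.
Reading the progression, the first chord not in that set is B, so the modulation leaves G major there.
The chord immediately before B is C, which is diatonic to both keys: IV in G major and VI in E minor.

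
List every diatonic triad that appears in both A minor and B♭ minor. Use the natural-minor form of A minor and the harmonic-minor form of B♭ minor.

F

Triads in A minor (natural minor): A minor (i), B diminished (ii°), C major (III), D minor (iv), E minor (v), F major (VI), G major (VII).
Triads in B♭ minor (harmonic minor): B♭ minor (i), C diminished (ii°), D♭ augmented (III+), E♭ minor (iv), F major (V), G♭ major (VI), A diminished (vii°).
Shared triads with their functions: F major (VI in A minor, V in B♭ minor).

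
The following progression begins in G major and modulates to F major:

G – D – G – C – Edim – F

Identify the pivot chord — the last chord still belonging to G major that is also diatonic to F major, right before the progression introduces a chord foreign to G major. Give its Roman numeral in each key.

C — IV in G major, V in F major

Chords diatonic to G major: G, Am, Bm, C, D, Em, F#dim.
Reading the progression, the first chord not in that set is Edim, so the modulation leaves G major there.
The chord immediately before Edim is C, which is diatonic to both keys: IV in G major and V in F major.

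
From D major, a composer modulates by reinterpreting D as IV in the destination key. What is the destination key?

The numeral IV denotes a major triad on scale degree 4. With D on degree 4, the tonic of the new key is A.
Degree 4 carries a major triad in major keys, so the destination is A major.
Check: the diatonic triads of A major are A (I), Bm (ii), C#m (iii), D (IV), E (V), F#m (vi), G#dim (vii°) — D is indeed IV.

A major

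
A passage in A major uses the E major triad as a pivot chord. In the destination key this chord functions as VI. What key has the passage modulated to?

The numeral VI denotes a major triad on scale degree 6. With E on degree 6, the tonic of the new key is G#.
Degree 6 carries a major triad in minor keys, so the destination is G# minor.
Check: the diatonic triads of G# minor (natural minor) are G#m (i), A#dim (ii°), B (III), C#m (iv), D#m (v), E (VI), F# (VII) — E major is indeed VI.

G# minor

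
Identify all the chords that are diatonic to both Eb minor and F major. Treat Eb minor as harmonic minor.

Bb

Triads in Eb minor (harmonic minor): Eb minor (i), F diminished (ii°), Gb augmented (III+), Ab minor (iv), Bb major (V), Cb major (VI), D diminished (vii°).
Triads in F major: F major (I), G minor (ii), A minor (iii), Bb major (IV), C major (V), D minor (vi), E diminished (vii°).
Shared triads with their functions: Bb major (V in Eb minor, IV in F major).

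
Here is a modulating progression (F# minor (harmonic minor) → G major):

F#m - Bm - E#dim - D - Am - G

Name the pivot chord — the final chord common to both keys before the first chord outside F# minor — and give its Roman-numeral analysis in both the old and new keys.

D — VI in F# minor, V in G major

Chords diatonic to F# minor: F#m, G#dim, Aaug, Bm, C#, D, E#dim.
Reading the progression, the first chord not in that set is Am, so the modulation leaves F# minor there.
The chord immediately before Am is D, which is diatonic to both keys: VI in F# minor and V in G major.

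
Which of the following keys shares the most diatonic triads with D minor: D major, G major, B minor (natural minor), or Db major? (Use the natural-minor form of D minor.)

G major

Triads of D minor (natural minor): Dm (i), Edim (ii°), F (III), Gm (iv), Am (v), Bb (VI), C (VII).
D major shares 0: none.
G major shares 2: Am, C.
B minor (natural minor) shares 0: none.
Db major shares 0: none.
The most common triads (2) are shared with G major.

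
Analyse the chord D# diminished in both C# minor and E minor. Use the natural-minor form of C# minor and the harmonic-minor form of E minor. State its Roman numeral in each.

ii° in C# minor; vii° in E minor

The scale of C# minor (natural minor) is C# D# E F# G# A B; D# is degree 2, and the triad built there (D#-F#-A) is diminished, so it is ii°.
The scale of E minor (harmonic minor) is E F# G A B C D#; D# is degree 7, and the triad built there (D#-F#-A) is diminished, so it is vii°.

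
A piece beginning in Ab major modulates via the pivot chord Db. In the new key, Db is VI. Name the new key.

The numeral VI denotes a major triad on scale degree 6. With Db on degree 6, the tonic of the new key is F.
Degree 6 carries a major triad in minor keys, so the destination is F minor.
Check: the diatonic triads of F minor (natural minor) are Fm (i), Gdim (ii°), Ab (III), Bbm (iv), Cm (v), Db (VI), Eb (VII) — Db is indeed VI.

F minor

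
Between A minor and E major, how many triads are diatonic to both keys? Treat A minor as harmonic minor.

Diatonic triads of A minor (harmonic minor): Am (i), Bdim (ii°), Caug (III+), Dm (iv), E (V), F (VI), G♯dim (vii°).
Diatonic triads of E major: E (I), F♯m (ii), G♯m (iii), A (IV), B (V), C♯m (vi), D♯dim (vii°).
Matching root and quality in both lists: E.
That gives 1 common triad.

1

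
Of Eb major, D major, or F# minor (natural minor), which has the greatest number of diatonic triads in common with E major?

F# minor

Triads of E major: E major (I), F# minor (ii), G# minor (iii), A major (IV), B major (V), C# minor (vi), D# diminished (vii°).
Eb major shares 0: none.
D major shares 2: F#m, A.
F# minor (natural minor) shares 4: E, F#m, A, C#m.
The most common triads (4) are shared with F# minor.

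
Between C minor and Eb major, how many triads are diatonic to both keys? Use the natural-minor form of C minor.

7

Diatonic triads of C minor (natural minor): C minor (i), D diminished (ii°), Eb major (III), F minor (iv), G minor (v), Ab major (VI), Bb major (VII).
Diatonic triads of Eb major: Eb major (I), F minor (ii), G minor (iii), Ab major (IV), Bb major (V), C minor (vi), D diminished (vii°).
Matching root and quality in both lists: C minor, D diminished, Eb major, F minor, G minor, Ab major, Bb major.
That gives 7 common triads.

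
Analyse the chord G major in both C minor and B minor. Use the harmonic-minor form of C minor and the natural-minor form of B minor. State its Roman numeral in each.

The scale of C minor (harmonic minor) is C D Eb F G Ab B; G is degree 5, and the triad built there (G-B-D) is major, so it is V.
The scale of B minor (natural minor) is B C# D E F# G A; G is degree 6, and the triad built there (G-B-D) is major, so it is VI.

V in C minor; VI in B minor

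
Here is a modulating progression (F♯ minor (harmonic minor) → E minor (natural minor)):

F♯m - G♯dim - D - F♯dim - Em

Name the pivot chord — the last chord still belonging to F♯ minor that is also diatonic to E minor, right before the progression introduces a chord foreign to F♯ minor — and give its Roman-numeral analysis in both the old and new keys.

Chords diatonic to F♯ minor: F♯m, G♯dim, Aaug, Bm, C♯, D, E♯dim.
Reading the progression, the first chord not in that set is F♯dim, so the modulation leaves F♯ minor there.
The chord immediately before F♯dim is D, which is diatonic to both keys: VI in F♯ minor and VII in E minor.

D — VI in F♯ minor, VII in E minor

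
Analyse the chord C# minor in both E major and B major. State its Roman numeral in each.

vi in E major; ii in B major

The scale of E major is E F# G# A B C# D#; C# is degree 6, and the triad built there (C#-E-G#) is minor, so it is vi.
The scale of B major is B C# D# E F# G# A#; C# is degree 2, and the triad built there (C#-E-G#) is minor, so it is ii.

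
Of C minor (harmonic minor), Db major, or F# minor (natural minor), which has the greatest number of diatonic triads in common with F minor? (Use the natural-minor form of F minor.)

Db major

Triads of F minor (natural minor): F minor (i), G diminished (ii°), Ab major (III), Bb minor (iv), C minor (v), Db major (VI), Eb major (VII).
C minor (harmonic minor) shares 3: Fm, Ab, Cm.
Db major shares 4: Fm, Ab, Bbm, Db.
F# minor (natural minor) shares 0: none.
The most common triads (4) are shared with Db major.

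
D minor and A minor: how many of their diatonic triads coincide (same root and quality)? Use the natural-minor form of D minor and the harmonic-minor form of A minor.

3

Diatonic triads of D minor (natural minor): Dm (i), Edim (ii°), F (III), Gm (iv), Am (v), Bb (VI), C (VII).
Diatonic triads of A minor (harmonic minor): Am (i), Bdim (ii°), Caug (III+), Dm (iv), E (V), F (VI), G#dim (vii°).
Matching root and quality in both lists: Dm, F, Am.
That gives 3 common triads.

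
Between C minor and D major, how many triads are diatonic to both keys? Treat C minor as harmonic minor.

1

Diatonic triads of C minor (harmonic minor): Cm (i), Ddim (ii°), Ebaug (III+), Fm (iv), G (V), Ab (VI), Bdim (vii°).
Diatonic triads of D major: D (I), Em (ii), F#m (iii), G (IV), A (V), Bm (vi), C#dim (vii°).
Matching root and quality in both lists: G.
That gives 1 common triad.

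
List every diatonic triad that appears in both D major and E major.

F#m, A

Triads in D major: D (I), Em (ii), F#m (iii), G (IV), A (V), Bm (vi), C#dim (vii°).
Triads in E major: E (I), F#m (ii), G#m (iii), A (IV), B (V), C#m (vi), D#dim (vii°).
Shared triads with their functions: F#m (iii in D major, ii in E major); A (V in D major, IV in E major).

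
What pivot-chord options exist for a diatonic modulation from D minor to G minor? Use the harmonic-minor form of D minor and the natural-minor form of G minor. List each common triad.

Triads in D minor (harmonic minor): Dm (i), Edim (ii°), Faug (III+), Gm (iv), A (V), Bb (VI), C#dim (vii°).
Triads in G minor (natural minor): Gm (i), Adim (ii°), Bb (III), Cm (iv), Dm (v), Eb (VI), F (VII).
Shared triads with their functions: Dm (i in D minor, v in G minor); Gm (iv in D minor, i in G minor); Bb (VI in D minor, III in G minor).

Dm, Gm, Bb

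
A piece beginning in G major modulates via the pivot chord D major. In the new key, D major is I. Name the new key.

The numeral I denotes a major triad on scale degree 1. With D on degree 1, the tonic of the new key is D.
Degree 1 carries a major triad in major keys, so the destination is D major.
Check: the diatonic triads of D major are D (I), Em (ii), F#m (iii), G (IV), A (V), Bm (vi), C#dim (vii°) — D major is indeed I.

D major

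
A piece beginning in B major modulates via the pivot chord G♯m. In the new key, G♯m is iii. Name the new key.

The numeral iii denotes a minor triad on scale degree 3. With G♯ on degree 3, the tonic of the new key is E.
Degree 3 carries a minor triad in major keys, so the destination is E major.
Check: the diatonic triads of E major are E (I), F♯m (ii), G♯m (iii), A (IV), B (V), C♯m (vi), D♯dim (vii°) — G♯m is indeed iii.

E major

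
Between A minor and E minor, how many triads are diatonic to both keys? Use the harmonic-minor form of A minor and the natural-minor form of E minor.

Diatonic triads of A minor (harmonic minor): Am (i), Bdim (ii°), Caug (III+), Dm (iv), E (V), F (VI), G#dim (vii°).
Diatonic triads of E minor (natural minor): Em (i), F#dim (ii°), G (III), Am (iv), Bm (v), C (VI), D (VII).
Matching root and quality in both lists: Am.
That gives 1 common triad.

1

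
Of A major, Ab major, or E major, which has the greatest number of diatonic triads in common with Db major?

Triads of Db major: Db major (I), Eb minor (ii), F minor (iii), Gb major (IV), Ab major (V), Bb minor (vi), C diminished (vii°).
A major shares 0: none.
Ab major shares 4: Db, Fm, Ab, Bbm.
E major shares 0: none.
The most common triads (4) are shared with Ab major.

Ab major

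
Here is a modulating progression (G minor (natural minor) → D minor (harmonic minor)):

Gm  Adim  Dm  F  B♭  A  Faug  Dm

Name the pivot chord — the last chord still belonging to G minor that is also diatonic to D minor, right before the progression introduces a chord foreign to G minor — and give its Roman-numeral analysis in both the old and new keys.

B♭ — III in G minor, VI in D minor

Chords diatonic to G minor: Gm, Adim, B♭, Cm, Dm, E♭, F.
Reading the progression, the first chord not in that set is A, so the modulation leaves G minor there.
The chord immediately before A is B♭, which is diatonic to both keys: III in G minor and VI in D minor.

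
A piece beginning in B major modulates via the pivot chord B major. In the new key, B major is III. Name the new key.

The numeral III denotes a major triad on scale degree 3. With B on degree 3, the tonic of the new key is G#.
Degree 3 carries a major triad in natural-minor keys, so the destination is G# minor.
Check: the diatonic triads of G# minor (natural minor) are G#m (i), A#dim (ii°), B (III), C#m (iv), D#m (v), E (VI), F# (VII) — B major is indeed III.

G# minor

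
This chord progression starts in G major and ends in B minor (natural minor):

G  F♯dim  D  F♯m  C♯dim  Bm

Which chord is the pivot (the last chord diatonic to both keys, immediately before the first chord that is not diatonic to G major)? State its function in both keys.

D — V in G major, III in B minor

Chords diatonic to G major: G, Am, Bm, C, D, Em, F♯dim.
Reading the progression, the first chord not in that set is F♯m, so the modulation leaves G major there.
The chord immediately before F♯m is D, which is diatonic to both keys: V in G major and III in B minor.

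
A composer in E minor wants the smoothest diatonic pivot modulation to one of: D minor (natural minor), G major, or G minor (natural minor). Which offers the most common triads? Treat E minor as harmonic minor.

G major

Triads of E minor (harmonic minor): Em (i), F#dim (ii°), Gaug (III+), Am (iv), B (V), C (VI), D#dim (vii°).
D minor (natural minor) shares 2: Am, C.
G major shares 4: Em, F#dim, Am, C.
G minor (natural minor) shares 0: none.
The most common triads (4) are shared with G major.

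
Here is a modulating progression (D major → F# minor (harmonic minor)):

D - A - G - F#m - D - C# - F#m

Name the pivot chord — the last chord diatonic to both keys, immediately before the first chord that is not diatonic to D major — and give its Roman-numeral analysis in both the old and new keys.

Chords diatonic to D major: D, Em, F#m, G, A, Bm, C#dim.
Reading the progression, the first chord not in that set is C#, so the modulation leaves D major there.
The chord immediately before C# is D, which is diatonic to both keys: I in D major and VI in F# minor.

D — I in D major, VI in F# minor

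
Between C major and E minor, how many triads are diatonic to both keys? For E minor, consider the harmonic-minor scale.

3

Diatonic triads of C major: C (I), Dm (ii), Em (iii), F (IV), G (V), Am (vi), Bdim (vii°).
Diatonic triads of E minor (harmonic minor): Em (i), F#dim (ii°), Gaug (III+), Am (iv), B (V), C (VI), D#dim (vii°).
Matching root and quality in both lists: C, Em, Am.
That gives 3 common triads.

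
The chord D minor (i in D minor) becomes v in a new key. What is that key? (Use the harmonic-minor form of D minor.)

The numeral v denotes a minor triad on scale degree 5. With D on degree 5, the tonic of the new key is G.
Degree 5 carries a minor triad in natural-minor keys, so the destination is G minor.
Check: the diatonic triads of G minor (natural minor) are Gm (i), Adim (ii°), Bb (III), Cm (iv), Dm (v), Eb (VI), F (VII) — D minor is indeed v.

G minor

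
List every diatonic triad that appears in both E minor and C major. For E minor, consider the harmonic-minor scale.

Triads in E minor (harmonic minor): E minor (i), F# diminished (ii°), G augmented (III+), A minor (iv), B major (V), C major (VI), D# diminished (vii°).
Triads in C major: C major (I), D minor (ii), E minor (iii), F major (IV), G major (V), A minor (vi), B diminished (vii°).
Shared triads with their functions: E minor (i in E minor, iii in C major); A minor (iv in E minor, vi in C major); C major (VI in E minor, I in C major).

Em, Am, C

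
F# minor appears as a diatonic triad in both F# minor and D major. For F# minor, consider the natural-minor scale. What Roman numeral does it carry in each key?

The scale of F# minor (natural minor) is F# G# A B C# D E; F# is degree 1, and the triad built there (F#-A-C#) is minor, so it is i.
The scale of D major is D E F# G A B C#; F# is degree 3, and the triad built there (F#-A-C#) is minor, so it is iii.

i in F# minor; iii in D major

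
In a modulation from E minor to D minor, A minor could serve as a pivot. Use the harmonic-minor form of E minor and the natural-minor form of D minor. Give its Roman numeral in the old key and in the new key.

The scale of E minor (harmonic minor) is E F# G A B C D#; A is degree 4, and the triad built there (A-C-E) is minor, so it is iv.
The scale of D minor (natural minor) is D E F G A Bb C; A is degree 5, and the triad built there (A-C-E) is minor, so it is v.

iv in E minor; v in D minor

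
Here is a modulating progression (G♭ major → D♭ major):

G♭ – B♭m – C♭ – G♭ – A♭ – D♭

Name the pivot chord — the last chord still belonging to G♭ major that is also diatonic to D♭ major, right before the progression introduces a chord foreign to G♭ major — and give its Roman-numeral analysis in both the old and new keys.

G♭ — I in G♭ major, IV in D♭ major

Chords diatonic to G♭ major: G♭, A♭m, B♭m, C♭, D♭, E♭m, Fdim.
Reading the progression, the first chord not in that set is A♭, so the modulation leaves G♭ major there.
The chord immediately before A♭ is G♭, which is diatonic to both keys: I in G♭ major and IV in D♭ major.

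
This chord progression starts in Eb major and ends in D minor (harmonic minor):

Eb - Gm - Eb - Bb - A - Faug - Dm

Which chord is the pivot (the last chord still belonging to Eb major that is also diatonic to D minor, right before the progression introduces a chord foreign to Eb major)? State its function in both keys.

Chords diatonic to Eb major: Eb, Fm, Gm, Ab, Bb, Cm, Ddim.
Reading the progression, the first chord not in that set is A, so the modulation leaves Eb major there.
The chord immediately before A is Bb, which is diatonic to both keys: V in Eb major and VI in D minor.

Bb — V in Eb major, VI in D minor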